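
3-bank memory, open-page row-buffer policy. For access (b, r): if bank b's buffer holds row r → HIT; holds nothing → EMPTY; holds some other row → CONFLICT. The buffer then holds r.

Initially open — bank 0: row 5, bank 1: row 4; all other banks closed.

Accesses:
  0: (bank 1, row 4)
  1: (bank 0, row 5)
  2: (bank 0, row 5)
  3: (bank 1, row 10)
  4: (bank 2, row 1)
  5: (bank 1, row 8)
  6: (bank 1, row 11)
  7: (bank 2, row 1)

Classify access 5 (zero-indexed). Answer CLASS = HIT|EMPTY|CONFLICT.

CLASS = CONFLICT

0: bank 1 row 4 — prev 4 → HIT
1: bank 0 row 5 — prev 5 → HIT
2: bank 0 row 5 — prev 5 → HIT
3: bank 1 row 10 — prev 4 → CONFLICT
4: bank 2 row 1 — prev None → EMPTY
5: bank 1 row 8 — prev 10 → CONFLICT
6: bank 1 row 11 — prev 8 → CONFLICT
7: bank 2 row 1 — prev 1 → HIT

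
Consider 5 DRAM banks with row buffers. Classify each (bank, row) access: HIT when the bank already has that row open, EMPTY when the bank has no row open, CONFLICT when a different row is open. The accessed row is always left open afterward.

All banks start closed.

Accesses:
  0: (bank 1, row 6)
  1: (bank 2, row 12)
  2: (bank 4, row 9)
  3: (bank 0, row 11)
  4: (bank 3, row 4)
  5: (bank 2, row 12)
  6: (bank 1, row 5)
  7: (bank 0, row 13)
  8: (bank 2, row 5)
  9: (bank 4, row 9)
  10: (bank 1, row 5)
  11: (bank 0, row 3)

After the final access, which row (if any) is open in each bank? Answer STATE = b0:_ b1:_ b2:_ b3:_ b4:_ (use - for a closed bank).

STATE = b0:3 b1:5 b2:5 b3:4 b4:9

step 0: bank1 None->6 [EMPTY]
step 1: bank2 None->12 [EMPTY]
step 2: bank4 None->9 [EMPTY]
step 3: bank0 None->11 [EMPTY]
step 4: bank3 None->4 [EMPTY]
step 5: bank2 12->12 [HIT]
step 6: bank1 6->5 [CONFLICT]
step 7: bank0 11->13 [CONFLICT]
step 8: bank2 12->5 [CONFLICT]
step 9: bank4 9->9 [HIT]
step 10: bank1 5->5 [HIT]
step 11: bank0 13->3 [CONFLICT]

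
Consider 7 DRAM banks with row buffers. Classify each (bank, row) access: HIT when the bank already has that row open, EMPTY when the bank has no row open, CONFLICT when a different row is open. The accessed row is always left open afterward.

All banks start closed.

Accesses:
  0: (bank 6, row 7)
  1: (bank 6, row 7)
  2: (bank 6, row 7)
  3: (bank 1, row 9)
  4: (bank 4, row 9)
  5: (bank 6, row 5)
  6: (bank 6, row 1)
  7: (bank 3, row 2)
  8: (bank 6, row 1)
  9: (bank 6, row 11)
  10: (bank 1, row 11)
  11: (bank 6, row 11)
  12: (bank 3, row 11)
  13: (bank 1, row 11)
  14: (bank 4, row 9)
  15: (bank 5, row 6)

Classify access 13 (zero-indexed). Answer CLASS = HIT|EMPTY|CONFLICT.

CLASS = HIT

0: bank 6 row 7 — prev None → EMPTY
1: bank 6 row 7 — prev 7 → HIT
2: bank 6 row 7 — prev 7 → HIT
3: bank 1 row 9 — prev None → EMPTY
4: bank 4 row 9 — prev None → EMPTY
5: bank 6 row 5 — prev 7 → CONFLICT
6: bank 6 row 1 — prev 5 → CONFLICT
7: bank 3 row 2 — prev None → EMPTY
8: bank 6 row 1 — prev 1 → HIT
9: bank 6 row 11 — prev 1 → CONFLICT
10: bank 1 row 11 — prev 9 → CONFLICT
11: bank 6 row 11 — prev 11 → HIT
12: bank 3 row 11 — prev 2 → CONFLICT
13: bank 1 row 11 — prev 11 → HIT
14: bank 4 row 9 — prev 9 → HIT
15: bank 5 row 6 — prev None → EMPTY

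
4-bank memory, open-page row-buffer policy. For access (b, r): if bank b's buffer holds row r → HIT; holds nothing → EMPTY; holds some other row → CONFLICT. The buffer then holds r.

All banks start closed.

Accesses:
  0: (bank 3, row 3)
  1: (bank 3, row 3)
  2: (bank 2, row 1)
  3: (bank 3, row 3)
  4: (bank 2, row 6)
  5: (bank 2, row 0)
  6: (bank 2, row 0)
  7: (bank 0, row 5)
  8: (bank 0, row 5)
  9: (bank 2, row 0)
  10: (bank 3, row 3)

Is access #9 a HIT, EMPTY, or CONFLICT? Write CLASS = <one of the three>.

CLASS = HIT

step 0: bank3 None->3 [EMPTY]
step 1: bank3 3->3 [HIT]
step 2: bank2 None->1 [EMPTY]
step 3: bank3 3->3 [HIT]
step 4: bank2 1->6 [CONFLICT]
step 5: bank2 6->0 [CONFLICT]
step 6: bank2 0->0 [HIT]
step 7: bank0 None->5 [EMPTY]
step 8: bank0 5->5 [HIT]
step 9: bank2 0->0 [HIT]
step 10: bank3 3->3 [HIT]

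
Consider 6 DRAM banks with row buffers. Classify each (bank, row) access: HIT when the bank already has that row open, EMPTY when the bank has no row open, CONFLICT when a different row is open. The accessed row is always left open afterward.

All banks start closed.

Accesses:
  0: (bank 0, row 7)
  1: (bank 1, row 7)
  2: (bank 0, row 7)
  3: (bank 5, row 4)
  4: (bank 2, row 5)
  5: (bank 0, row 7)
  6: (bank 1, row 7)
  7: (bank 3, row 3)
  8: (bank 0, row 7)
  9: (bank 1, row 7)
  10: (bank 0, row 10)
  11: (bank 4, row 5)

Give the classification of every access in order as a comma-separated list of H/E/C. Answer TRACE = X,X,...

TRACE = E,E,H,E,E,H,H,E,H,H,C,E

0: bank 0 row 7 — prev None → EMPTY
1: bank 1 row 7 — prev None → EMPTY
2: bank 0 row 7 — prev 7 → HIT
3: bank 5 row 4 — prev None → EMPTY
4: bank 2 row 5 — prev None → EMPTY
5: bank 0 row 7 — prev 7 → HIT
6: bank 1 row 7 — prev 7 → HIT
7: bank 3 row 3 — prev None → EMPTY
8: bank 0 row 7 — prev 7 → HIT
9: bank 1 row 7 — prev 7 → HIT
10: bank 0 row 10 — prev 7 → CONFLICT
11: bank 4 row 5 — prev None → EMPTY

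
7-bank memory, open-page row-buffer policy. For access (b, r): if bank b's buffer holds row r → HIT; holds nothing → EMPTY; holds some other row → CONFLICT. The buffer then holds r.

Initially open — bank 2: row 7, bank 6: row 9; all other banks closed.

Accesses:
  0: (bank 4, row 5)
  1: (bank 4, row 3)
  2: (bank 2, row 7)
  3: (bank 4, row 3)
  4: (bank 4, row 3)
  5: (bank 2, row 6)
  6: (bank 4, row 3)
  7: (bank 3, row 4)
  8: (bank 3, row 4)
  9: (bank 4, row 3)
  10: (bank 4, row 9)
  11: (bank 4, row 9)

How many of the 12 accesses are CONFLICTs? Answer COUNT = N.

COUNT = 3

step 0: bank4 None->5 [EMPTY]
step 1: bank4 5->3 [CONFLICT]
step 2: bank2 7->7 [HIT]
step 3: bank4 3->3 [HIT]
step 4: bank4 3->3 [HIT]
step 5: bank2 7->6 [CONFLICT]
step 6: bank4 3->3 [HIT]
step 7: bank3 None->4 [EMPTY]
step 8: bank3 4->4 [HIT]
step 9: bank4 3->3 [HIT]
step 10: bank4 3->9 [CONFLICT]
step 11: bank4 9->9 [HIT]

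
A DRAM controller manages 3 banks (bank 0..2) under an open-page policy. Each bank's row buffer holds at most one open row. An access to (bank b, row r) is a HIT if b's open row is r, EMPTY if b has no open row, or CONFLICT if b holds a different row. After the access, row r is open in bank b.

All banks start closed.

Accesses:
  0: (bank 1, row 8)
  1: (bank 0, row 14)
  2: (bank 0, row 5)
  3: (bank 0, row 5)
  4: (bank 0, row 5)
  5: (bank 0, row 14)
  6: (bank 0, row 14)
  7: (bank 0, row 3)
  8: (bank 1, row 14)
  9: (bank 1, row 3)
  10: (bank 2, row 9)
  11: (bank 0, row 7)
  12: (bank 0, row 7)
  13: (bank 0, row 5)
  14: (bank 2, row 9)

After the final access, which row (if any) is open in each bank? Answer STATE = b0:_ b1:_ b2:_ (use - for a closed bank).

0: bank 1 row 8 — prev None → EMPTY
1: bank 0 row 14 — prev None → EMPTY
2: bank 0 row 5 — prev 14 → CONFLICT
3: bank 0 row 5 — prev 5 → HIT
4: bank 0 row 5 — prev 5 → HIT
5: bank 0 row 14 — prev 5 → CONFLICT
6: bank 0 row 14 — prev 14 → HIT
7: bank 0 row 3 — prev 14 → CONFLICT
8: bank 1 row 14 — prev 8 → CONFLICT
9: bank 1 row 3 — prev 14 → CONFLICT
10: bank 2 row 9 — prev None → EMPTY
11: bank 0 row 7 — prev 3 → CONFLICT
12: bank 0 row 7 — prev 7 → HIT
13: bank 0 row 5 — prev 7 → CONFLICT
14: bank 2 row 9 — prev 9 → HIT

STATE = b0:5 b1:3 b2:9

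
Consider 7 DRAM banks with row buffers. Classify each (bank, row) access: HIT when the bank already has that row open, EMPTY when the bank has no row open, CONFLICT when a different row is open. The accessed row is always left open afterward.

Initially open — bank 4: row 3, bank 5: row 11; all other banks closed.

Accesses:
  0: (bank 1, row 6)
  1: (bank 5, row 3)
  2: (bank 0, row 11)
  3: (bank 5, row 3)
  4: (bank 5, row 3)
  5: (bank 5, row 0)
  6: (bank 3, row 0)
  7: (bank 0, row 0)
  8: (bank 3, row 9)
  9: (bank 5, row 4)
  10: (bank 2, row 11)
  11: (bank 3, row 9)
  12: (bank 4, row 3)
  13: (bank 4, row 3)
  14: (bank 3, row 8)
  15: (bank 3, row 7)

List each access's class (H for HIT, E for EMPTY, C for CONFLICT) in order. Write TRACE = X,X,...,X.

#0 (1,6) E
#1 (5,3) C  (was 11)
#2 (0,11) E
#3 (5,3) H  (was 3)
#4 (5,3) H  (was 3)
#5 (5,0) C  (was 3)
#6 (3,0) E
#7 (0,0) C  (was 11)
#8 (3,9) C  (was 0)
#9 (5,4) C  (was 0)
#10 (2,11) E
#11 (3,9) H  (was 9)
#12 (4,3) H  (was 3)
#13 (4,3) H  (was 3)
#14 (3,8) C  (was 9)
#15 (3,7) C  (was 8)

TRACE = E,C,E,H,H,C,E,C,C,C,E,H,H,H,C,C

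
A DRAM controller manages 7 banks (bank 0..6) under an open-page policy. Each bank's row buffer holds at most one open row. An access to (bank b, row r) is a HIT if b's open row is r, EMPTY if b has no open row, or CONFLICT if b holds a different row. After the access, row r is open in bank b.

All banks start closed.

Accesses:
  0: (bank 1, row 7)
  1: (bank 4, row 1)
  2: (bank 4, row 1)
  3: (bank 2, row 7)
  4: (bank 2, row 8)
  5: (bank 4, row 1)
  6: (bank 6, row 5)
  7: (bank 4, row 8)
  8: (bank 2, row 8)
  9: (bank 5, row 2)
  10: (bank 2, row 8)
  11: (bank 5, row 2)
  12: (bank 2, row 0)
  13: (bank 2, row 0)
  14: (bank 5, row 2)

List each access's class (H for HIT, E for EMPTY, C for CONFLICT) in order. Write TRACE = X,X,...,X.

TRACE = E,E,H,E,C,H,E,C,H,E,H,H,C,H,H

  [0] b1 r7: no row ⇒ E
  [1] b4 r1: no row ⇒ E
  [2] b4 r1: had r1 ⇒ H
  [3] b2 r7: no row ⇒ E
  [4] b2 r8: had r7 ⇒ C
  [5] b4 r1: had r1 ⇒ H
  [6] b6 r5: no row ⇒ E
  [7] b4 r8: had r1 ⇒ C
  [8] b2 r8: had r8 ⇒ H
  [9] b5 r2: no row ⇒ E
  [10] b2 r8: had r8 ⇒ H
  [11] b5 r2: had r2 ⇒ H
  [12] b2 r0: had r8 ⇒ C
  [13] b2 r0: had r0 ⇒ H
  [14] b5 r2: had r2 ⇒ H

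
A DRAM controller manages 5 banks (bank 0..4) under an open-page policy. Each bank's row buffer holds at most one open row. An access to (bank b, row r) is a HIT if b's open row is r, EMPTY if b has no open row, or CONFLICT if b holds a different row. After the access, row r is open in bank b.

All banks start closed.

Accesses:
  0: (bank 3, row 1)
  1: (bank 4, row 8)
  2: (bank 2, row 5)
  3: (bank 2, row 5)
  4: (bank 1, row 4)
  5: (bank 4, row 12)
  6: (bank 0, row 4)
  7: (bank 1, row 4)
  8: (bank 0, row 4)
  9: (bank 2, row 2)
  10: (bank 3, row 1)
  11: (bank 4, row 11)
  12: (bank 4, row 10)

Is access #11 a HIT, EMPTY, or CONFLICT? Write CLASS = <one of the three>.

#0 (3,1) E
#1 (4,8) E
#2 (2,5) E
#3 (2,5) H  (was 5)
#4 (1,4) E
#5 (4,12) C  (was 8)
#6 (0,4) E
#7 (1,4) H  (was 4)
#8 (0,4) H  (was 4)
#9 (2,2) C  (was 5)
#10 (3,1) H  (was 1)
#11 (4,11) C  (was 12)
#12 (4,10) C  (was 11)

CLASS = CONFLICT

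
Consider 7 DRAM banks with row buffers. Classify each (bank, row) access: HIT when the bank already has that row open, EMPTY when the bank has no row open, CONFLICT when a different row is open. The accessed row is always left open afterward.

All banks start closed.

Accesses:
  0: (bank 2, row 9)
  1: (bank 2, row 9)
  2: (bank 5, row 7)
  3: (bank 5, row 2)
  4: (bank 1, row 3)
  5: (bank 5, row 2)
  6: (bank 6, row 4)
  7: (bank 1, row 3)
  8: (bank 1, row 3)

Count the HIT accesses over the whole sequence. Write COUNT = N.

  [0] b2 r9: no row ⇒ E
  [1] b2 r9: had r9 ⇒ H
  [2] b5 r7: no row ⇒ E
  [3] b5 r2: had r7 ⇒ C
  [4] b1 r3: no row ⇒ E
  [5] b5 r2: had r2 ⇒ H
  [6] b6 r4: no row ⇒ E
  [7] b1 r3: had r3 ⇒ H
  [8] b1 r3: had r3 ⇒ H

COUNT = 4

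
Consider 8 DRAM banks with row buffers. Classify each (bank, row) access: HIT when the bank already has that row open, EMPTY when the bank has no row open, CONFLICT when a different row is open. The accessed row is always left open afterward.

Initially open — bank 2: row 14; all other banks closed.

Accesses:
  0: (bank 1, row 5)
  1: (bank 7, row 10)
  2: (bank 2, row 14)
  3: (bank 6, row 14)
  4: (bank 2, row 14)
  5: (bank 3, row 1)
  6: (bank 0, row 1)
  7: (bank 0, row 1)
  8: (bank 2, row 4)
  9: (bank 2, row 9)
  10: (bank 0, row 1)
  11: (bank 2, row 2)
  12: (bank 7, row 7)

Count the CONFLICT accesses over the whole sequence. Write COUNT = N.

0: bank 1 row 5 — prev None → EMPTY
1: bank 7 row 10 — prev None → EMPTY
2: bank 2 row 14 — prev 14 → HIT
3: bank 6 row 14 — prev None → EMPTY
4: bank 2 row 14 — prev 14 → HIT
5: bank 3 row 1 — prev None → EMPTY
6: bank 0 row 1 — prev None → EMPTY
7: bank 0 row 1 — prev 1 → HIT
8: bank 2 row 4 — prev 14 → CONFLICT
9: bank 2 row 9 — prev 4 → CONFLICT
10: bank 0 row 1 — prev 1 → HIT
11: bank 2 row 2 — prev 9 → CONFLICT
12: bank 7 row 7 — prev 10 → CONFLICT

COUNT = 4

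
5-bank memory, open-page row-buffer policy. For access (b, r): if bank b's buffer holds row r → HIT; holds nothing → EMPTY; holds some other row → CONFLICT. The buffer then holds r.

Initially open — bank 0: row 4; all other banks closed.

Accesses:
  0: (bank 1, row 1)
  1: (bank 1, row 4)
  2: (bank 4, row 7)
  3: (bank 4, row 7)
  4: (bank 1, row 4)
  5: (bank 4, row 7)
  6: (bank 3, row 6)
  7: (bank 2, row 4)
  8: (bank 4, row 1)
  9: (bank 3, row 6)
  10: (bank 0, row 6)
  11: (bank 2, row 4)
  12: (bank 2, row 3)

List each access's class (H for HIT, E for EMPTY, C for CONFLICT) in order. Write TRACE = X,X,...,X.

TRACE = E,C,E,H,H,H,E,E,C,H,C,H,C

#0 (1,1) E
#1 (1,4) C  (was 1)
#2 (4,7) E
#3 (4,7) H  (was 7)
#4 (1,4) H  (was 4)
#5 (4,7) H  (was 7)
#6 (3,6) E
#7 (2,4) E
#8 (4,1) C  (was 7)
#9 (3,6) H  (was 6)
#10 (0,6) C  (was 4)
#11 (2,4) H  (was 4)
#12 (2,3) C  (was 4)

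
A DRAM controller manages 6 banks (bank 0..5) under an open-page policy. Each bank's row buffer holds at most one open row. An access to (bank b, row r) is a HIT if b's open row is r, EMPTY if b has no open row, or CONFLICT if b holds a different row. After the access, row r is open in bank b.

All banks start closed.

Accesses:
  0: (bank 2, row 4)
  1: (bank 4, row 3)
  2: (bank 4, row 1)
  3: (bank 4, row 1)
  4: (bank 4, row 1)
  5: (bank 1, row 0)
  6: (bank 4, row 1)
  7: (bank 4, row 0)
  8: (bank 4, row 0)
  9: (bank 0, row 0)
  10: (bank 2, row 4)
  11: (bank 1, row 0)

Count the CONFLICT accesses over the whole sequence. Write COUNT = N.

  [0] b2 r4: no row ⇒ E
  [1] b4 r3: no row ⇒ E
  [2] b4 r1: had r3 ⇒ C
  [3] b4 r1: had r1 ⇒ H
  [4] b4 r1: had r1 ⇒ H
  [5] b1 r0: no row ⇒ E
  [6] b4 r1: had r1 ⇒ H
  [7] b4 r0: had r1 ⇒ C
  [8] b4 r0: had r0 ⇒ H
  [9] b0 r0: no row ⇒ E
  [10] b2 r4: had r4 ⇒ H
  [11] b1 r0: had r0 ⇒ H

COUNT = 2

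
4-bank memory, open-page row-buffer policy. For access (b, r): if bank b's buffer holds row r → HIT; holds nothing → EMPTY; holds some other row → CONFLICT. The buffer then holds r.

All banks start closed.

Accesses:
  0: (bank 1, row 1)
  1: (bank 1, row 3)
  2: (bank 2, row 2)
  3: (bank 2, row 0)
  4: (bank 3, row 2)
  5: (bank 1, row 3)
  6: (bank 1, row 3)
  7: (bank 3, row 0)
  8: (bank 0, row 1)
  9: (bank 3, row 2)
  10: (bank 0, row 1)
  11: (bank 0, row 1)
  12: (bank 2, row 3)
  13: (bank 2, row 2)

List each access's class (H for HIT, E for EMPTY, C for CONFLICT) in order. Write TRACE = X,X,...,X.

0: bank 1 row 1 — prev None → EMPTY
1: bank 1 row 3 — prev 1 → CONFLICT
2: bank 2 row 2 — prev None → EMPTY
3: bank 2 row 0 — prev 2 → CONFLICT
4: bank 3 row 2 — prev None → EMPTY
5: bank 1 row 3 — prev 3 → HIT
6: bank 1 row 3 — prev 3 → HIT
7: bank 3 row 0 — prev 2 → CONFLICT
8: bank 0 row 1 — prev None → EMPTY
9: bank 3 row 2 — prev 0 → CONFLICT
10: bank 0 row 1 — prev 1 → HIT
11: bank 0 row 1 — prev 1 → HIT
12: bank 2 row 3 — prev 0 → CONFLICT
13: bank 2 row 2 — prev 3 → CONFLICT

TRACE = E,C,E,C,E,H,H,C,E,C,H,H,C,C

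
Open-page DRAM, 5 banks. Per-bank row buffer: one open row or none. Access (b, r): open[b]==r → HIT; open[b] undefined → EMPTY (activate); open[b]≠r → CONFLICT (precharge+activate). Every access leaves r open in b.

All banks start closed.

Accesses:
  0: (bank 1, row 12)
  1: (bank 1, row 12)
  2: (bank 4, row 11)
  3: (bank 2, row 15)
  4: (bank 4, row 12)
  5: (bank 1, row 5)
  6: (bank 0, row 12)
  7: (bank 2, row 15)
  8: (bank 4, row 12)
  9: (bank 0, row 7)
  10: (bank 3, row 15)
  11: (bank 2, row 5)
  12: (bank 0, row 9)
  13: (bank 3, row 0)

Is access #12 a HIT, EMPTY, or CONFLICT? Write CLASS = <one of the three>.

0: bank 1 row 12 — prev None → EMPTY
1: bank 1 row 12 — prev 12 → HIT
2: bank 4 row 11 — prev None → EMPTY
3: bank 2 row 15 — prev None → EMPTY
4: bank 4 row 12 — prev 11 → CONFLICT
5: bank 1 row 5 — prev 12 → CONFLICT
6: bank 0 row 12 — prev None → EMPTY
7: bank 2 row 15 — prev 15 → HIT
8: bank 4 row 12 — prev 12 → HIT
9: bank 0 row 7 — prev 12 → CONFLICT
10: bank 3 row 15 — prev None → EMPTY
11: bank 2 row 5 — prev 15 → CONFLICT
12: bank 0 row 9 — prev 7 → CONFLICT
13: bank 3 row 0 — prev 15 → CONFLICT

CLASS = CONFLICT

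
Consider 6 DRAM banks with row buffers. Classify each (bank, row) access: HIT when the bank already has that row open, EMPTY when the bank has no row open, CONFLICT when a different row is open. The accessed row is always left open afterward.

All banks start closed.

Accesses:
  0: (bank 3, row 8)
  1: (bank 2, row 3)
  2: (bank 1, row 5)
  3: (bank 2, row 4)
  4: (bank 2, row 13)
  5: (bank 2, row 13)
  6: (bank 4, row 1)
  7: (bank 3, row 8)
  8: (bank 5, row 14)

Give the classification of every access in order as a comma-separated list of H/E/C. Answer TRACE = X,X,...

  [0] b3 r8: no row ⇒ E
  [1] b2 r3: no row ⇒ E
  [2] b1 r5: no row ⇒ E
  [3] b2 r4: had r3 ⇒ C
  [4] b2 r13: had r4 ⇒ C
  [5] b2 r13: had r13 ⇒ H
  [6] b4 r1: no row ⇒ E
  [7] b3 r8: had r8 ⇒ H
  [8] b5 r14: no row ⇒ E

TRACE = E,E,E,C,C,H,E,H,E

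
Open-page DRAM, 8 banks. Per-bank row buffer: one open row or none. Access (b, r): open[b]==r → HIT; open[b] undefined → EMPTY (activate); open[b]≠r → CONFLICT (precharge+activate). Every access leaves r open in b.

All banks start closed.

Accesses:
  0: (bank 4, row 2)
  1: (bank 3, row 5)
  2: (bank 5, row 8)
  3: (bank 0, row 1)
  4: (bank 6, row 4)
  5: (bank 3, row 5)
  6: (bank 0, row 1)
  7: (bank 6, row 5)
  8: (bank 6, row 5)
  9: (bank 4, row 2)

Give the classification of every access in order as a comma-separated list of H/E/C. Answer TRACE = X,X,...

TRACE = E,E,E,E,E,H,H,C,H,H

#0 (4,2) E
#1 (3,5) E
#2 (5,8) E
#3 (0,1) E
#4 (6,4) E
#5 (3,5) H  (was 5)
#6 (0,1) H  (was 1)
#7 (6,5) C  (was 4)
#8 (6,5) H  (was 5)
#9 (4,2) H  (was 2)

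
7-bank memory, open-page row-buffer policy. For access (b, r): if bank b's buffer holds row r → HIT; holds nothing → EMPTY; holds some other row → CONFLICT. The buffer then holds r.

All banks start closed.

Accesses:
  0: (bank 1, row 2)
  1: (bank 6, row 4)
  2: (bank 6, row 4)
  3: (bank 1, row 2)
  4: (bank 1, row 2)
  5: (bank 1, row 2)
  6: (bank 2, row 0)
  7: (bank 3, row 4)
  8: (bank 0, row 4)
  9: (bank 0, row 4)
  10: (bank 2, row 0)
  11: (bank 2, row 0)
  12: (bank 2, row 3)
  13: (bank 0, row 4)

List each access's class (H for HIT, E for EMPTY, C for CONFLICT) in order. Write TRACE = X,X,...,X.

TRACE = E,E,H,H,H,H,E,E,E,H,H,H,C,H

#0 (1,2) E
#1 (6,4) E
#2 (6,4) H  (was 4)
#3 (1,2) H  (was 2)
#4 (1,2) H  (was 2)
#5 (1,2) H  (was 2)
#6 (2,0) E
#7 (3,4) E
#8 (0,4) E
#9 (0,4) H  (was 4)
#10 (2,0) H  (was 0)
#11 (2,0) H  (was 0)
#12 (2,3) C  (was 0)
#13 (0,4) H  (was 4)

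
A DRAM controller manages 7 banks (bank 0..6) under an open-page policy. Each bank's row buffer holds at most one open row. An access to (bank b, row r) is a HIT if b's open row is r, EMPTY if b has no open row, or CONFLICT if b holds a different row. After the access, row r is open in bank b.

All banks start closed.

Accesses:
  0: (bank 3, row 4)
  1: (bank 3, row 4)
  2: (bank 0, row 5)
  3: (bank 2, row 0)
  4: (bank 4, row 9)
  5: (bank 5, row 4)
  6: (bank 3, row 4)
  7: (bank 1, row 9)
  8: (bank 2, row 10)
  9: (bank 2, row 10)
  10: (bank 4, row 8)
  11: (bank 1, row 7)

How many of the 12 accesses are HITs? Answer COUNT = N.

step 0: bank3 None->4 [EMPTY]
step 1: bank3 4->4 [HIT]
step 2: bank0 None->5 [EMPTY]
step 3: bank2 None->0 [EMPTY]
step 4: bank4 None->9 [EMPTY]
step 5: bank5 None->4 [EMPTY]
step 6: bank3 4->4 [HIT]
step 7: bank1 None->9 [EMPTY]
step 8: bank2 0->10 [CONFLICT]
step 9: bank2 10->10 [HIT]
step 10: bank4 9->8 [CONFLICT]
step 11: bank1 9->7 [CONFLICT]

COUNT = 3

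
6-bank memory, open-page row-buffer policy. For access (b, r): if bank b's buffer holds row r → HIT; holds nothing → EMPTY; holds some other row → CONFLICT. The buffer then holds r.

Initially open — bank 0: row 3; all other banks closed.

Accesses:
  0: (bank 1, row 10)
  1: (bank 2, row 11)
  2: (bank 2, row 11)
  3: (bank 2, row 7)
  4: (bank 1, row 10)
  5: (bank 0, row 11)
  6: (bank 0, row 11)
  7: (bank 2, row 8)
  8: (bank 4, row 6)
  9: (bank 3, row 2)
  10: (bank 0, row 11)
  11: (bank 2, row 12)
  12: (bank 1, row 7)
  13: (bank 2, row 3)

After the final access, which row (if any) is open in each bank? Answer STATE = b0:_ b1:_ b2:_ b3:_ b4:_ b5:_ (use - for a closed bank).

  [0] b1 r10: no row ⇒ E
  [1] b2 r11: no row ⇒ E
  [2] b2 r11: had r11 ⇒ H
  [3] b2 r7: had r11 ⇒ C
  [4] b1 r10: had r10 ⇒ H
  [5] b0 r11: had r3 ⇒ C
  [6] b0 r11: had r11 ⇒ H
  [7] b2 r8: had r7 ⇒ C
  [8] b4 r6: no row ⇒ E
  [9] b3 r2: no row ⇒ E
  [10] b0 r11: had r11 ⇒ H
  [11] b2 r12: had r8 ⇒ C
  [12] b1 r7: had r10 ⇒ C
  [13] b2 r3: had r12 ⇒ C

STATE = b0:11 b1:7 b2:3 b3:2 b4:6 b5:-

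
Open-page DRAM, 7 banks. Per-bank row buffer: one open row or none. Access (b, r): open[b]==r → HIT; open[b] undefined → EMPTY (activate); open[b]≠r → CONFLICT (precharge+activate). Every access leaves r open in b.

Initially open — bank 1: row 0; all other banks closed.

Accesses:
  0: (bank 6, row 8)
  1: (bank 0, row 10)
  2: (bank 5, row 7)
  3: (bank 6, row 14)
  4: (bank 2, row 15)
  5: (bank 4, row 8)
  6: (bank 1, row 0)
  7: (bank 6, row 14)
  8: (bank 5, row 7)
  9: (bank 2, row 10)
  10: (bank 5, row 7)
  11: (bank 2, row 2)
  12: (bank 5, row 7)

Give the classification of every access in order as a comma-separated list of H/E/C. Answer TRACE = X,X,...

  [0] b6 r8: no row ⇒ E
  [1] b0 r10: no row ⇒ E
  [2] b5 r7: no row ⇒ E
  [3] b6 r14: had r8 ⇒ C
  [4] b2 r15: no row ⇒ E
  [5] b4 r8: no row ⇒ E
  [6] b1 r0: had r0 ⇒ H
  [7] b6 r14: had r14 ⇒ H
  [8] b5 r7: had r7 ⇒ H
  [9] b2 r10: had r15 ⇒ C
  [10] b5 r7: had r7 ⇒ H
  [11] b2 r2: had r10 ⇒ C
  [12] b5 r7: had r7 ⇒ H

TRACE = E,E,E,C,E,E,H,H,H,C,H,C,H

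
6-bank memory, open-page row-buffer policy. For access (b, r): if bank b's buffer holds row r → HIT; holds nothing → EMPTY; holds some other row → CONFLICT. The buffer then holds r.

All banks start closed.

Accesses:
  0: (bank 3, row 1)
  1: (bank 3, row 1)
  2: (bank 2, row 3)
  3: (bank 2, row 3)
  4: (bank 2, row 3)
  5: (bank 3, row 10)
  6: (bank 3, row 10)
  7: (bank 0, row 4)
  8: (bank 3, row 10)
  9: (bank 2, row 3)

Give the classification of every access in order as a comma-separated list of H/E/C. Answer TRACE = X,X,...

step 0: bank3 None->1 [EMPTY]
step 1: bank3 1->1 [HIT]
step 2: bank2 None->3 [EMPTY]
step 3: bank2 3->3 [HIT]
step 4: bank2 3->3 [HIT]
step 5: bank3 1->10 [CONFLICT]
step 6: bank3 10->10 [HIT]
step 7: bank0 None->4 [EMPTY]
step 8: bank3 10->10 [HIT]
step 9: bank2 3->3 [HIT]

TRACE = E,H,E,H,H,C,H,E,H,H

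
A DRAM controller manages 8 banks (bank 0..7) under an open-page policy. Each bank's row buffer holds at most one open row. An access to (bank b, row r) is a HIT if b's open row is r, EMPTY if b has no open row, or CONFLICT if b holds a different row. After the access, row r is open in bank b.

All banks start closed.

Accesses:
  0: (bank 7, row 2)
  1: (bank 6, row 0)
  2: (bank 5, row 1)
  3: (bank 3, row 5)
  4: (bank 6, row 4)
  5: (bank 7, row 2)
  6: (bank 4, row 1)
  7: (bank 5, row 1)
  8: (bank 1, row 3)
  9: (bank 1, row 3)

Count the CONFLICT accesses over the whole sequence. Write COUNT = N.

COUNT = 1

step 0: bank7 None->2 [EMPTY]
step 1: bank6 None->0 [EMPTY]
step 2: bank5 None->1 [EMPTY]
step 3: bank3 None->5 [EMPTY]
step 4: bank6 0->4 [CONFLICT]
step 5: bank7 2->2 [HIT]
step 6: bank4 None->1 [EMPTY]
step 7: bank5 1->1 [HIT]
step 8: bank1 None->3 [EMPTY]
step 9: bank1 3->3 [HIT]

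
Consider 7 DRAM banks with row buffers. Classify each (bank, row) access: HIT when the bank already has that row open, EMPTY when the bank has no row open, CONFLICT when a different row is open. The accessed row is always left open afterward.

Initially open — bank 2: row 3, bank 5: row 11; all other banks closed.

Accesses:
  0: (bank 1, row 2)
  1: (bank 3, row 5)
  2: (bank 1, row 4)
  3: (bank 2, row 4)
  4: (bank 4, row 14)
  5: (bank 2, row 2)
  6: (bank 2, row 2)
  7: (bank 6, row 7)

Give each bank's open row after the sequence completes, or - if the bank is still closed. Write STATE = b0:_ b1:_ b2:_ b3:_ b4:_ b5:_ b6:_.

STATE = b0:- b1:4 b2:2 b3:5 b4:14 b5:11 b6:7

step 0: bank1 None->2 [EMPTY]
step 1: bank3 None->5 [EMPTY]
step 2: bank1 2->4 [CONFLICT]
step 3: bank2 3->4 [CONFLICT]
step 4: bank4 None->14 [EMPTY]
step 5: bank2 4->2 [CONFLICT]
step 6: bank2 2->2 [HIT]
step 7: bank6 None->7 [EMPTY]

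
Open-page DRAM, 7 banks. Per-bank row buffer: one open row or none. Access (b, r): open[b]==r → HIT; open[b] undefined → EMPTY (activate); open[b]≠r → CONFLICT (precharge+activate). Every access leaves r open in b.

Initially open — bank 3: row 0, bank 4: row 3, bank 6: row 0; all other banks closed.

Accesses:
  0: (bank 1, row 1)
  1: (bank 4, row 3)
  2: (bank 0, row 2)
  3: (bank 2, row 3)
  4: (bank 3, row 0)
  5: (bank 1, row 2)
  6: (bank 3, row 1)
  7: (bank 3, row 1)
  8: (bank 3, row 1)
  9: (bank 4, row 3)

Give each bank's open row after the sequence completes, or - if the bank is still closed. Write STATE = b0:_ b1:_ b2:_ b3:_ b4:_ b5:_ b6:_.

  [0] b1 r1: no row ⇒ E
  [1] b4 r3: had r3 ⇒ H
  [2] b0 r2: no row ⇒ E
  [3] b2 r3: no row ⇒ E
  [4] b3 r0: had r0 ⇒ H
  [5] b1 r2: had r1 ⇒ C
  [6] b3 r1: had r0 ⇒ C
  [7] b3 r1: had r1 ⇒ H
  [8] b3 r1: had r1 ⇒ H
  [9] b4 r3: had r3 ⇒ H

STATE = b0:2 b1:2 b2:3 b3:1 b4:3 b5:- b6:0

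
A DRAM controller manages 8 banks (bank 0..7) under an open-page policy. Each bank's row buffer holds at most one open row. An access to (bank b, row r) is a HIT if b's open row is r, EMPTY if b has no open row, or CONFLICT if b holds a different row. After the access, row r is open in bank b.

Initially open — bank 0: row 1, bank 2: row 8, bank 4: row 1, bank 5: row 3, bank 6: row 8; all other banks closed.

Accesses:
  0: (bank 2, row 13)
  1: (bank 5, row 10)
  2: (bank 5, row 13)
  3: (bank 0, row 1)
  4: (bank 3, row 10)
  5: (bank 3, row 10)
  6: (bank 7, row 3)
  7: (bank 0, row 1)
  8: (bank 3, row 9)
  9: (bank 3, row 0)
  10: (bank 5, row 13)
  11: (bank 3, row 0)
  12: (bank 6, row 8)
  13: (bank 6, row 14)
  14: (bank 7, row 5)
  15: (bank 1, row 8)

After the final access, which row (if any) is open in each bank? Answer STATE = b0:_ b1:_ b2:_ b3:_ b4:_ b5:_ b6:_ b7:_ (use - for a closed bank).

#0 (2,13) C  (was 8)
#1 (5,10) C  (was 3)
#2 (5,13) C  (was 10)
#3 (0,1) H  (was 1)
#4 (3,10) E
#5 (3,10) H  (was 10)
#6 (7,3) E
#7 (0,1) H  (was 1)
#8 (3,9) C  (was 10)
#9 (3,0) C  (was 9)
#10 (5,13) H  (was 13)
#11 (3,0) H  (was 0)
#12 (6,8) H  (was 8)
#13 (6,14) C  (was 8)
#14 (7,5) C  (was 3)
#15 (1,8) E

STATE = b0:1 b1:8 b2:13 b3:0 b4:1 b5:13 b6:14 b7:5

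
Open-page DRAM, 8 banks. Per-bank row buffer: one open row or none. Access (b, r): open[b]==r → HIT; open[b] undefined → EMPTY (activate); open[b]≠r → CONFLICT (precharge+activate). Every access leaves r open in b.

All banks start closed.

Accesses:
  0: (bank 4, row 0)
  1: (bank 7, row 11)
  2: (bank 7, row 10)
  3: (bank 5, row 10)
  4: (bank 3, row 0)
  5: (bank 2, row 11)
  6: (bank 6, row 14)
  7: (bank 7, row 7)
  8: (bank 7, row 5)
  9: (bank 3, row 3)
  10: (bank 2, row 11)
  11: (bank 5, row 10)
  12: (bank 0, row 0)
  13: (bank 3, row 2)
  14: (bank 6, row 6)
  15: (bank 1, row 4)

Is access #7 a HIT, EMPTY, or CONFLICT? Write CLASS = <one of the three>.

step 0: bank4 None->0 [EMPTY]
step 1: bank7 None->11 [EMPTY]
step 2: bank7 11->10 [CONFLICT]
step 3: bank5 None->10 [EMPTY]
step 4: bank3 None->0 [EMPTY]
step 5: bank2 None->11 [EMPTY]
step 6: bank6 None->14 [EMPTY]
step 7: bank7 10->7 [CONFLICT]
step 8: bank7 7->5 [CONFLICT]
step 9: bank3 0->3 [CONFLICT]
step 10: bank2 11->11 [HIT]
step 11: bank5 10->10 [HIT]
step 12: bank0 None->0 [EMPTY]
step 13: bank3 3->2 [CONFLICT]
step 14: bank6 14->6 [CONFLICT]
step 15: bank1 None->4 [EMPTY]

CLASS = CONFLICT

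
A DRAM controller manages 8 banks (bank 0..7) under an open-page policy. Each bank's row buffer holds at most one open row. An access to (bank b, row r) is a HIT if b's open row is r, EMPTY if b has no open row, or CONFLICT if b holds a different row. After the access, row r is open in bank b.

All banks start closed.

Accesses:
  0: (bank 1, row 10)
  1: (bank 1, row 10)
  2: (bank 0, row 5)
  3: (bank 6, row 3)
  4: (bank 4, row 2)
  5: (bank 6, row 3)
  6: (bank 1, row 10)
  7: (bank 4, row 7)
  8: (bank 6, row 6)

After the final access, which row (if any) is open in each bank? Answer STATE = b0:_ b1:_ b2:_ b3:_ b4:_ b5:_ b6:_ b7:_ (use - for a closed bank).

  [0] b1 r10: no row ⇒ E
  [1] b1 r10: had r10 ⇒ H
  [2] b0 r5: no row ⇒ E
  [3] b6 r3: no row ⇒ E
  [4] b4 r2: no row ⇒ E
  [5] b6 r3: had r3 ⇒ H
  [6] b1 r10: had r10 ⇒ H
  [7] b4 r7: had r2 ⇒ C
  [8] b6 r6: had r3 ⇒ C

STATE = b0:5 b1:10 b2:- b3:- b4:7 b5:- b6:6 b7:-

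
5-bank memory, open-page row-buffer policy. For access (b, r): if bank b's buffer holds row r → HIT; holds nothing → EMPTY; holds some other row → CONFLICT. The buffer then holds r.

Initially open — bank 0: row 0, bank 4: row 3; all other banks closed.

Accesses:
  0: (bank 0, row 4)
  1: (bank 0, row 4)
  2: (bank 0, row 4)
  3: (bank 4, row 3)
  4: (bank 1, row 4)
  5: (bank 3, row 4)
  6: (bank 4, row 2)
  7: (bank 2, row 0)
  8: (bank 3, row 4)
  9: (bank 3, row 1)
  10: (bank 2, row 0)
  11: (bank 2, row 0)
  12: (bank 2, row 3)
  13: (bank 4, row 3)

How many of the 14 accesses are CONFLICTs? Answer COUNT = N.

COUNT = 5

  [0] b0 r4: had r0 ⇒ C
  [1] b0 r4: had r4 ⇒ H
  [2] b0 r4: had r4 ⇒ H
  [3] b4 r3: had r3 ⇒ H
  [4] b1 r4: no row ⇒ E
  [5] b3 r4: no row ⇒ E
  [6] b4 r2: had r3 ⇒ C
  [7] b2 r0: no row ⇒ E
  [8] b3 r4: had r4 ⇒ H
  [9] b3 r1: had r4 ⇒ C
  [10] b2 r0: had r0 ⇒ H
  [11] b2 r0: had r0 ⇒ H
  [12] b2 r3: had r0 ⇒ C
  [13] b4 r3: had r2 ⇒ C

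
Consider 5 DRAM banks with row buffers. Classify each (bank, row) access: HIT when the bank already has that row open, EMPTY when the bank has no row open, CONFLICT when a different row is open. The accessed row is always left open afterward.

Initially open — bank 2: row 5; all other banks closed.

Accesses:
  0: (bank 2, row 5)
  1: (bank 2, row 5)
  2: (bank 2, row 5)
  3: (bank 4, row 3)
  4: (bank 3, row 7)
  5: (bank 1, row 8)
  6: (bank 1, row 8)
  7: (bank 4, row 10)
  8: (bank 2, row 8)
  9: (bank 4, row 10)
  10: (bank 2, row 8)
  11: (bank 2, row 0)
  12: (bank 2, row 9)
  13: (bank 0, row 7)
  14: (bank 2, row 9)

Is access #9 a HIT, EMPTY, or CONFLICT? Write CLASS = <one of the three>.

CLASS = HIT

step 0: bank2 5->5 [HIT]
step 1: bank2 5->5 [HIT]
step 2: bank2 5->5 [HIT]
step 3: bank4 None->3 [EMPTY]
step 4: bank3 None->7 [EMPTY]
step 5: bank1 None->8 [EMPTY]
step 6: bank1 8->8 [HIT]
step 7: bank4 3->10 [CONFLICT]
step 8: bank2 5->8 [CONFLICT]
step 9: bank4 10->10 [HIT]
step 10: bank2 8->8 [HIT]
step 11: bank2 8->0 [CONFLICT]
step 12: bank2 0->9 [CONFLICT]
step 13: bank0 None->7 [EMPTY]
step 14: bank2 9->9 [HIT]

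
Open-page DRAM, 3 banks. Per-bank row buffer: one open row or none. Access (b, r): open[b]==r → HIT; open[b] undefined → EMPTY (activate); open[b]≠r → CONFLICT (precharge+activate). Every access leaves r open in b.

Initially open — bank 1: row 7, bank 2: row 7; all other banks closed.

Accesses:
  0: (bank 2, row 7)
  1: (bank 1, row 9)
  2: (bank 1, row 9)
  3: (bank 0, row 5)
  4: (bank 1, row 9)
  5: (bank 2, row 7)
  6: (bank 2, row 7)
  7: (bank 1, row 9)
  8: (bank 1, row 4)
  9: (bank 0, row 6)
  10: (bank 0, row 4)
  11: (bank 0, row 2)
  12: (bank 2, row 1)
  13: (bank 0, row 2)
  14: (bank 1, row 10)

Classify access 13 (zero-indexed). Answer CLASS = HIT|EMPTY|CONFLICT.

0: bank 2 row 7 — prev 7 → HIT
1: bank 1 row 9 — prev 7 → CONFLICT
2: bank 1 row 9 — prev 9 → HIT
3: bank 0 row 5 — prev None → EMPTY
4: bank 1 row 9 — prev 9 → HIT
5: bank 2 row 7 — prev 7 → HIT
6: bank 2 row 7 — prev 7 → HIT
7: bank 1 row 9 — prev 9 → HIT
8: bank 1 row 4 — prev 9 → CONFLICT
9: bank 0 row 6 — prev 5 → CONFLICT
10: bank 0 row 4 — prev 6 → CONFLICT
11: bank 0 row 2 — prev 4 → CONFLICT
12: bank 2 row 1 — prev 7 → CONFLICT
13: bank 0 row 2 — prev 2 → HIT
14: bank 1 row 10 — prev 4 → CONFLICT

CLASS = HIT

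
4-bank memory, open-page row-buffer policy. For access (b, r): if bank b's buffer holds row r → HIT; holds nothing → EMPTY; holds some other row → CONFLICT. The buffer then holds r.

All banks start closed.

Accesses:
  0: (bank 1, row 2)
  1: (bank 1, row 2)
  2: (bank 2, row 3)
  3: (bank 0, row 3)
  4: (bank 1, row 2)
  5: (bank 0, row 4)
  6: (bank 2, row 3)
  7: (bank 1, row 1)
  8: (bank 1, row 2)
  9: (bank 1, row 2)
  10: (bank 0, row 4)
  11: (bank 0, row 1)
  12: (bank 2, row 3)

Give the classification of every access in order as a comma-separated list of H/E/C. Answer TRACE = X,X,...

TRACE = E,H,E,E,H,C,H,C,C,H,H,C,H

0: bank 1 row 2 — prev None → EMPTY
1: bank 1 row 2 — prev 2 → HIT
2: bank 2 row 3 — prev None → EMPTY
3: bank 0 row 3 — prev None → EMPTY
4: bank 1 row 2 — prev 2 → HIT
5: bank 0 row 4 — prev 3 → CONFLICT
6: bank 2 row 3 — prev 3 → HIT
7: bank 1 row 1 — prev 2 → CONFLICT
8: bank 1 row 2 — prev 1 → CONFLICT
9: bank 1 row 2 — prev 2 → HIT
10: bank 0 row 4 — prev 4 → HIT
11: bank 0 row 1 — prev 4 → CONFLICT
12: bank 2 row 3 — prev 3 → HIT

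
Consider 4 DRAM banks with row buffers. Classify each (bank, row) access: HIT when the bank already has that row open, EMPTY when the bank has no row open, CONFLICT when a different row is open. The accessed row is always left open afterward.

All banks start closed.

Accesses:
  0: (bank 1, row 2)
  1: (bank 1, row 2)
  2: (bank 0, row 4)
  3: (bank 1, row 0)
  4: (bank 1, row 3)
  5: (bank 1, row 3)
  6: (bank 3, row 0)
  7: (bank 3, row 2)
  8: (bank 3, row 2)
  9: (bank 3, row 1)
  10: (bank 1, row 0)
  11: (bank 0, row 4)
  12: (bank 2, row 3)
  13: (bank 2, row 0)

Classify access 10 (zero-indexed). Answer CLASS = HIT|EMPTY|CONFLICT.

step 0: bank1 None->2 [EMPTY]
step 1: bank1 2->2 [HIT]
step 2: bank0 None->4 [EMPTY]
step 3: bank1 2->0 [CONFLICT]
step 4: bank1 0->3 [CONFLICT]
step 5: bank1 3->3 [HIT]
step 6: bank3 None->0 [EMPTY]
step 7: bank3 0->2 [CONFLICT]
step 8: bank3 2->2 [HIT]
step 9: bank3 2->1 [CONFLICT]
step 10: bank1 3->0 [CONFLICT]
step 11: bank0 4->4 [HIT]
step 12: bank2 None->3 [EMPTY]
step 13: bank2 3->0 [CONFLICT]

CLASS = CONFLICT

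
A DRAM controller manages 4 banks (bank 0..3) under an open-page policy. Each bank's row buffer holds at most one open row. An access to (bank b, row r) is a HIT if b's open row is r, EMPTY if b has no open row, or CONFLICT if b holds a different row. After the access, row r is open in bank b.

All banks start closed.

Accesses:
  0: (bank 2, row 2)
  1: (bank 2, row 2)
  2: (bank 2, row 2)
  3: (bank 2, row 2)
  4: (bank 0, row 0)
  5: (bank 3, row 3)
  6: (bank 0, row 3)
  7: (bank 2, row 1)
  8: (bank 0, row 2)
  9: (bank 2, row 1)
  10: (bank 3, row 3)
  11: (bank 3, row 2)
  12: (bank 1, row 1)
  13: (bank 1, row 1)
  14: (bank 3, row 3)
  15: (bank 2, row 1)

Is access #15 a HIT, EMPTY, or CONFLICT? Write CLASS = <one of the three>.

#0 (2,2) E
#1 (2,2) H  (was 2)
#2 (2,2) H  (was 2)
#3 (2,2) H  (was 2)
#4 (0,0) E
#5 (3,3) E
#6 (0,3) C  (was 0)
#7 (2,1) C  (was 2)
#8 (0,2) C  (was 3)
#9 (2,1) H  (was 1)
#10 (3,3) H  (was 3)
#11 (3,2) C  (was 3)
#12 (1,1) E
#13 (1,1) H  (was 1)
#14 (3,3) C  (was 2)
#15 (2,1) H  (was 1)

CLASS = HIT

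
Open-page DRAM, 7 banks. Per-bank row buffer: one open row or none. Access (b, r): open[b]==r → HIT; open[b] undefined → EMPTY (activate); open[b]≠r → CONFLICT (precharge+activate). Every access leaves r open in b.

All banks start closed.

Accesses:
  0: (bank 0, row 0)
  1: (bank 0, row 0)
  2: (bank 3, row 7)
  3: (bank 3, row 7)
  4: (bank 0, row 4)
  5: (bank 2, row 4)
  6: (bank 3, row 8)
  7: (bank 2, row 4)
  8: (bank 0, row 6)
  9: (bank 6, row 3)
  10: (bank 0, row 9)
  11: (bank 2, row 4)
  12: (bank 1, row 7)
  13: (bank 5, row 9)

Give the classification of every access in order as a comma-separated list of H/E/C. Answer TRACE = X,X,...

TRACE = E,H,E,H,C,E,C,H,C,E,C,H,E,E

0: bank 0 row 0 — prev None → EMPTY
1: bank 0 row 0 — prev 0 → HIT
2: bank 3 row 7 — prev None → EMPTY
3: bank 3 row 7 — prev 7 → HIT
4: bank 0 row 4 — prev 0 → CONFLICT
5: bank 2 row 4 — prev None → EMPTY
6: bank 3 row 8 — prev 7 → CONFLICT
7: bank 2 row 4 — prev 4 → HIT
8: bank 0 row 6 — prev 4 → CONFLICT
9: bank 6 row 3 — prev None → EMPTY
10: bank 0 row 9 — prev 6 → CONFLICT
11: bank 2 row 4 — prev 4 → HIT
12: bank 1 row 7 — prev None → EMPTY
13: bank 5 row 9 — prev None → EMPTY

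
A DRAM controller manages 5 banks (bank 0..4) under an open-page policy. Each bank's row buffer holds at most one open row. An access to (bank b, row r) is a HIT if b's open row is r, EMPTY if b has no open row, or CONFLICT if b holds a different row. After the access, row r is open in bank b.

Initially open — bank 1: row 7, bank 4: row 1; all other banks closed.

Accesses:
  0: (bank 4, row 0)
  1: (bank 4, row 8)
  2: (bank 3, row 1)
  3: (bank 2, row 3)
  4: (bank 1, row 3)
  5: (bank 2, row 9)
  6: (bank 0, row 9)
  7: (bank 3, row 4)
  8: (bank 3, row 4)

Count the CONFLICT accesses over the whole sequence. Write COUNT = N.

COUNT = 5

0: bank 4 row 0 — prev 1 → CONFLICT
1: bank 4 row 8 — prev 0 → CONFLICT
2: bank 3 row 1 — prev None → EMPTY
3: bank 2 row 3 — prev None → EMPTY
4: bank 1 row 3 — prev 7 → CONFLICT
5: bank 2 row 9 — prev 3 → CONFLICT
6: bank 0 row 9 — prev None → EMPTY
7: bank 3 row 4 — prev 1 → CONFLICT
8: bank 3 row 4 — prev 4 → HIT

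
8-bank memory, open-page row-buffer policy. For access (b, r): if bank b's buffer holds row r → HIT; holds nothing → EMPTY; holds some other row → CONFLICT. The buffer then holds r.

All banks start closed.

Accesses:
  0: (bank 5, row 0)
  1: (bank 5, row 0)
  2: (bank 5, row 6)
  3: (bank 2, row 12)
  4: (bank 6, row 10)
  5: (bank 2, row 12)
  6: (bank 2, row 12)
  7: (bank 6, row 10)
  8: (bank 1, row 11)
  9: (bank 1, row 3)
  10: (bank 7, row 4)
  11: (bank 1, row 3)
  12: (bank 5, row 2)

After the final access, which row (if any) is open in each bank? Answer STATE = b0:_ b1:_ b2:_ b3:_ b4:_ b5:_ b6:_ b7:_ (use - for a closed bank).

0: bank 5 row 0 — prev None → EMPTY
1: bank 5 row 0 — prev 0 → HIT
2: bank 5 row 6 — prev 0 → CONFLICT
3: bank 2 row 12 — prev None → EMPTY
4: bank 6 row 10 — prev None → EMPTY
5: bank 2 row 12 — prev 12 → HIT
6: bank 2 row 12 — prev 12 → HIT
7: bank 6 row 10 — prev 10 → HIT
8: bank 1 row 11 — prev None → EMPTY
9: bank 1 row 3 — prev 11 → CONFLICT
10: bank 7 row 4 — prev None → EMPTY
11: bank 1 row 3 — prev 3 → HIT
12: bank 5 row 2 — prev 6 → CONFLICT

STATE = b0:- b1:3 b2:12 b3:- b4:- b5:2 b6:10 b7:4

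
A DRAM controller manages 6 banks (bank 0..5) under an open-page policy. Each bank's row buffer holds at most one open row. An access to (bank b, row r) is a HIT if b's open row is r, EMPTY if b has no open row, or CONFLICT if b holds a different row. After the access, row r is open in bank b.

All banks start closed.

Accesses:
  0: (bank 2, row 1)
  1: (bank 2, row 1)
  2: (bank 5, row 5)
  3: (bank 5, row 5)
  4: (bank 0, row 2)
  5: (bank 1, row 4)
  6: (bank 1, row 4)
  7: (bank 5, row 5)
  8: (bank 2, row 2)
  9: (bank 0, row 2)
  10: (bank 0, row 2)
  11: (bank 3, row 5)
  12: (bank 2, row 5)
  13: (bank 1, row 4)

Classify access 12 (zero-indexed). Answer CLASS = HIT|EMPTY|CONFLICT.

CLASS = CONFLICT

  [0] b2 r1: no row ⇒ E
  [1] b2 r1: had r1 ⇒ H
  [2] b5 r5: no row ⇒ E
  [3] b5 r5: had r5 ⇒ H
  [4] b0 r2: no row ⇒ E
  [5] b1 r4: no row ⇒ E
  [6] b1 r4: had r4 ⇒ H
  [7] b5 r5: had r5 ⇒ H
  [8] b2 r2: had r1 ⇒ C
  [9] b0 r2: had r2 ⇒ H
  [10] b0 r2: had r2 ⇒ H
  [11] b3 r5: no row ⇒ E
  [12] b2 r5: had r2 ⇒ C
  [13] b1 r4: had r4 ⇒ H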